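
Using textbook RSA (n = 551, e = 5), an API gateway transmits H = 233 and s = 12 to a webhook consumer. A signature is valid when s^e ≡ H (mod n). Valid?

Squares mod 551: s^1≡12, s^2≡144, s^4≡349
5 = 4 + 1, so s^5 ≡ 349·12 ≡ 331 (mod 551)
331 ≠ 233, so verification fails.

no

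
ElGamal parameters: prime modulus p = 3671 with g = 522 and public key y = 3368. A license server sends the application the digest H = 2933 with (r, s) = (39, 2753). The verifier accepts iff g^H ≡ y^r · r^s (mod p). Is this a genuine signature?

Left side g^H mod p:
522^2933 mod 3671 = 582
Right side y^r · r^s mod p:
3368^39 mod 3671 = 1584
39^2753 mod 3671 = 348
1584·348 = 551232 ≡ 582 (mod 3671)
582 ≡ 582 (mod 3671), so the signature is genuine.

genuine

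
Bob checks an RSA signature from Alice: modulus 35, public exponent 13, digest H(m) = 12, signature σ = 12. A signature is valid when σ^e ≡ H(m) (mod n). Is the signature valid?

σ^13 mod 35 = 12
Since 12 equals the digest 12, verification succeeds.

valid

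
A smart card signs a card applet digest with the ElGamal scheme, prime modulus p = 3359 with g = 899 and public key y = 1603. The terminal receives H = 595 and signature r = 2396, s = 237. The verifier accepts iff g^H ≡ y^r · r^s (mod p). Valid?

Left side g^H mod p:
Squares mod 3359: 899^1≡899, 899^2≡2041, 899^4≡521, 899^8≡2721, 899^16≡605, 899^32≡3253, 899^64≡1159, 899^128≡3040, 899^256≡991, 899^512≡1253
595 = 512 + 64 + 16 + 2 + 1, so 899^595 ≡ 1253·1159·605·2041·899 ≡ 2625 (mod 3359)
Right side y^r · r^s mod p:
Squares mod 3359: 1603^1≡1603, 1603^2≡3333, 1603^4≡676, 1603^8≡152, 1603^16≡2950, 1603^32≡2690, 1603^64≡814, 1603^128≡873, 1603^256≡2995, 1603^512≡1495, 1603^1024≡1290, 1603^2048≡1395
2396 = 2048 + 256 + 64 + 16 + 8 + 4, so 1603^2396 ≡ 1395·2995·814·2950·152·676 ≡ 285 (mod 3359)
Squares mod 3359: 2396^1≡2396, 2396^2≡285, 2396^4≡609, 2396^8≡1391, 2396^16≡97, 2396^32≡2691, 2396^64≡2836, 2396^128≡1450
237 = 128 + 64 + 32 + 8 + 4 + 1, so 2396^237 ≡ 1450·2836·2691·1391·609·2396 ≡ 186 (mod 3359)
285·186 = 53010 ≡ 2625 (mod 3359)
2625 ≡ 2625 (mod 3359), so the signature is genuine.

yes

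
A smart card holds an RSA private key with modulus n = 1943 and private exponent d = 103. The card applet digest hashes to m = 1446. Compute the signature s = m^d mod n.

Squares mod 1943: m^1≡1446, m^2≡248, m^4≡1271, m^8≡808, m^16≡16, m^32≡256, m^64≡1417
103 = 64 + 32 + 4 + 2 + 1, so m^103 ≡ 1417·256·1271·248·1446 ≡ 1673 (mod 1943)

1673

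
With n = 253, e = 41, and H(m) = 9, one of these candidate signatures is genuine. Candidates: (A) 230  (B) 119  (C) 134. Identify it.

Candidate A: Squares mod 253: 230^1≡230, 230^2≡23, 230^4≡23, 230^8≡23, 230^16≡23, 230^32≡23; 41 = 32 + 8 + 1, so 230^41 ≡ 23·23·230 ≡ 230 (mod 253)
Candidate B: Squares mod 253: 119^1≡119, 119^2≡246, 119^4≡49, 119^8≡124, 119^16≡196, 119^32≡213; 41 = 32 + 8 + 1, so 119^41 ≡ 213·124·119 ≡ 9 (mod 253)
  → matches H(m) = 9
Candidate C: Squares mod 253: 134^1≡134, 134^2≡246, 134^4≡49, 134^8≡124, 134^16≡196, 134^32≡213; 41 = 32 + 8 + 1, so 134^41 ≡ 213·124·134 ≡ 244 (mod 253)

B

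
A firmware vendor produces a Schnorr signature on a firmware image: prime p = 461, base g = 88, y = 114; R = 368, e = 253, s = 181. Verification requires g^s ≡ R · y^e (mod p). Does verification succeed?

passes

g^s mod p:
88^181 mod 461 = 88
R · y^e mod p:
114^253 mod 461 = 351
368·351 = 129168 ≡ 88 (mod 461)
88 ≡ 88 (mod 461); signature holds.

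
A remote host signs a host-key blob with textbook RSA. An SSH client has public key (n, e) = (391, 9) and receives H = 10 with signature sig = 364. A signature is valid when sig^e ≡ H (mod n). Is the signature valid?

Squares mod 391: sig^1≡364, sig^2≡338, sig^4≡72, sig^8≡101
9 = 8 + 1, so sig^9 ≡ 101·364 ≡ 10 (mod 391)
Since 10 equals the digest 10, verification succeeds.

valid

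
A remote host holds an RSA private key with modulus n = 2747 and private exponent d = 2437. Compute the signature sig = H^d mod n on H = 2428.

Squares mod 2747: H^1≡2428, H^2≡122, H^4≡1149, H^8≡1641, H^16≡821, H^32≡1026, H^64≡575, H^128≡985, H^256≡534, H^512≡2215, H^1024≡83, H^2048≡1395
2437 = 2048 + 256 + 128 + 4 + 1, so H^2437 ≡ 1395·534·985·1149·2428 ≡ 2059 (mod 2747)

2059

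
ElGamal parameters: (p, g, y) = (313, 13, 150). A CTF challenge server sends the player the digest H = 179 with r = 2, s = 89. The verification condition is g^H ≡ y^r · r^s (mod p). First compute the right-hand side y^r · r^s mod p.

150^2 = 22500 ≡ 277
2^2 = 4
2^4 ≡ 4^2 = 16
2^8 ≡ 16^2 = 256
2^16 ≡ 256^2 = 65536 ≡ 119
2^32 ≡ 119^2 = 14161 ≡ 76
2^64 ≡ 76^2 = 5776 ≡ 142
89 = 64 + 16 + 8 + 1, so 2^89 ≡ 142·119·256·2 ≡ 143 (mod 313)
y^r · r^s ≡ 277·143 = 39611 ≡ 173 (mod 313)

173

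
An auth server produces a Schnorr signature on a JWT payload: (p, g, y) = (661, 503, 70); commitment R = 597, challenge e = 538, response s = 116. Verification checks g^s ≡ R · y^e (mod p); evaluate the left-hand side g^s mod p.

503^116 mod 661 = 422

422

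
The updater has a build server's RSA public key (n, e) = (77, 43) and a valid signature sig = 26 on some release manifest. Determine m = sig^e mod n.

75

sig^2 ≡ 26^2 = 676 ≡ 60
sig^4 ≡ 60^2 = 3600 ≡ 58
sig^8 ≡ 58^2 = 3364 ≡ 53
sig^16 ≡ 53^2 = 2809 ≡ 37
sig^32 ≡ 37^2 = 1369 ≡ 60
43 = 32 + 8 + 2 + 1, so sig^43 ≡ 60·53·60·26 ≡ 75 (mod 77)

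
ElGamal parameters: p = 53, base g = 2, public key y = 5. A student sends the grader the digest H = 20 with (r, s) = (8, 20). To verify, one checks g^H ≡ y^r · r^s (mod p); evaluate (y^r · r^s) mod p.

24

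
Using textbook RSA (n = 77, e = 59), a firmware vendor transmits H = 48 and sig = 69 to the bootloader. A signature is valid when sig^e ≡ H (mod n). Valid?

yes

Squares mod 77: sig^1≡69, sig^2≡64, sig^4≡15, sig^8≡71, sig^16≡36, sig^32≡64
59 = 32 + 16 + 8 + 2 + 1, so sig^59 ≡ 64·36·71·64·69 ≡ 48 (mod 77)
48 = H, so the signature checks out.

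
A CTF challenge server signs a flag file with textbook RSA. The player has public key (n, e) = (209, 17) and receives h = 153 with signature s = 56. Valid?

no

s^17 mod 209 = 56
s^17 mod 209 = 56, but h = 153.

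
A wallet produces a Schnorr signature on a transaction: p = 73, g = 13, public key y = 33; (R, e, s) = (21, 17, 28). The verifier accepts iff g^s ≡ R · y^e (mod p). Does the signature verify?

verifies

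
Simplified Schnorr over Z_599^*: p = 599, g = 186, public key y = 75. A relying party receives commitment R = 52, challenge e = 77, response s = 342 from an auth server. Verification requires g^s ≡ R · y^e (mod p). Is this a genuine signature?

genuine

g^s mod p:
186^2 = 34596 ≡ 453
186^4 ≡ 453^2 = 205209 ≡ 351
186^8 ≡ 351^2 = 123201 ≡ 406
186^16 ≡ 406^2 = 164836 ≡ 111
186^32 ≡ 111^2 = 12321 ≡ 341
186^64 ≡ 341^2 = 116281 ≡ 75
186^128 ≡ 75^2 = 5625 ≡ 234
186^256 ≡ 234^2 = 54756 ≡ 247
342 = 256 + 64 + 16 + 4 + 2, so 186^342 ≡ 247·75·111·351·453 ≡ 502 (mod 599)
R · y^e mod p:
75^2 = 5625 ≡ 234
75^4 ≡ 234^2 = 54756 ≡ 247
75^8 ≡ 247^2 = 61009 ≡ 510
75^16 ≡ 510^2 = 260100 ≡ 134
75^32 ≡ 134^2 = 17956 ≡ 585
75^64 ≡ 585^2 = 342225 ≡ 196
77 = 64 + 8 + 4 + 1, so 75^77 ≡ 196·510·247·75 ≡ 217 (mod 599)
52·217 = 11284 ≡ 502 (mod 599)
502 ≡ 502 (mod 599); signature holds.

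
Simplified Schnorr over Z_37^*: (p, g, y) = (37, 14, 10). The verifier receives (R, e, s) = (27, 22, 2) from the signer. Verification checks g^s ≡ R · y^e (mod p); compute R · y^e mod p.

10^22 mod 37 = 10
R · y^e ≡ 27·10 = 270 ≡ 11 (mod 37)

11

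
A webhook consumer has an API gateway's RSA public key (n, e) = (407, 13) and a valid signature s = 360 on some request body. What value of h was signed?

s^2 ≡ 360^2 = 129600 ≡ 174
s^4 ≡ 174^2 = 30276 ≡ 158
s^8 ≡ 158^2 = 24964 ≡ 137
13 = 8 + 4 + 1, so s^13 ≡ 137·158·360 ≡ 138 (mod 407)

138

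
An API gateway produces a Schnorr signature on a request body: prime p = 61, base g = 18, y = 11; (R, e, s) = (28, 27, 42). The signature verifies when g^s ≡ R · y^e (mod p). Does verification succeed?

fails

g^s mod p:
18^2 = 324 ≡ 19
18^4 ≡ 19^2 = 361 ≡ 56
18^8 ≡ 56^2 = 3136 ≡ 25
18^16 ≡ 25^2 = 625 ≡ 15
18^32 ≡ 15^2 = 225 ≡ 42
42 = 32 + 8 + 2, so 18^42 ≡ 42·25·19 ≡ 3 (mod 61)
R · y^e mod p:
11^2 = 121 ≡ 60
11^4 ≡ 60^2 = 3600 ≡ 1
11^8 ≡ 1^2 = 1
11^16 ≡ 1^2 = 1
27 = 16 + 8 + 2 + 1, so 11^27 ≡ 1·1·60·11 ≡ 50 (mod 61)
28·50 = 1400 ≡ 58 (mod 61)
3 ≠ 58; the check fails.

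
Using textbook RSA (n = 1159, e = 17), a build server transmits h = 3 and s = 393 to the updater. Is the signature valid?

valid

s^2 ≡ 393^2 = 154449 ≡ 302
s^4 ≡ 302^2 = 91204 ≡ 802
s^8 ≡ 802^2 = 643204 ≡ 1118
s^16 ≡ 1118^2 = 1249924 ≡ 522
17 = 16 + 1, so s^17 ≡ 522·393 ≡ 3 (mod 1159)
3 = h, so the signature checks out.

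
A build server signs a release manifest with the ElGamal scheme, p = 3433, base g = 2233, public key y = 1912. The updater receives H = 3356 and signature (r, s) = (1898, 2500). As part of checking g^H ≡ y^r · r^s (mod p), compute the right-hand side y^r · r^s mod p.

3335

1912^2 = 3655744 ≡ 3032
1912^4 ≡ 3032^2 = 9193024 ≡ 2883
1912^8 ≡ 2883^2 = 8311689 ≡ 396
1912^16 ≡ 396^2 = 156816 ≡ 2331
1912^32 ≡ 2331^2 = 5433561 ≡ 2555
1912^64 ≡ 2555^2 = 6528025 ≡ 1892
1912^128 ≡ 1892^2 = 3579664 ≡ 2478
1912^256 ≡ 2478^2 = 6140484 ≡ 2280
1912^512 ≡ 2280^2 = 5198400 ≡ 838
1912^1024 ≡ 838^2 = 702244 ≡ 1912
1898 = 1024 + 512 + 256 + 64 + 32 + 8 + 2, so 1912^1898 ≡ 1912·838·2280·1892·2555·396·3032 ≡ 838 (mod 3433)
1898^2 = 3602404 ≡ 1187
1898^4 ≡ 1187^2 = 1408969 ≡ 1439
1898^8 ≡ 1439^2 = 2070721 ≡ 622
1898^16 ≡ 622^2 = 386884 ≡ 2388
1898^32 ≡ 2388^2 = 5702544 ≡ 331
1898^64 ≡ 331^2 = 109561 ≡ 3138
1898^128 ≡ 3138^2 = 9847044 ≡ 1200
1898^256 ≡ 1200^2 = 1440000 ≡ 1573
1898^512 ≡ 1573^2 = 2474329 ≡ 2569
1898^1024 ≡ 2569^2 = 6599761 ≡ 1535
1898^2048 ≡ 1535^2 = 2356225 ≡ 1187
2500 = 2048 + 256 + 128 + 64 + 4, so 1898^2500 ≡ 1187·1573·1200·3138·1439 ≡ 1573 (mod 3433)
y^r · r^s ≡ 838·1573 = 1318174 ≡ 3335 (mod 3433)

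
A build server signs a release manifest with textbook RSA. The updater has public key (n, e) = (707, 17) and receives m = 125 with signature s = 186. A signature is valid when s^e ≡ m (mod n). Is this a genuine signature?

forged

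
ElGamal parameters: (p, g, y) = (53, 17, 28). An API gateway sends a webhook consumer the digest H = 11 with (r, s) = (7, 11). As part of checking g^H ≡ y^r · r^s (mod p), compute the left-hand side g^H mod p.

11

17^2 = 289 ≡ 24
17^4 ≡ 24^2 = 576 ≡ 46
17^8 ≡ 46^2 = 2116 ≡ 49
11 = 8 + 2 + 1, so 17^11 ≡ 49·24·17 ≡ 11 (mod 53)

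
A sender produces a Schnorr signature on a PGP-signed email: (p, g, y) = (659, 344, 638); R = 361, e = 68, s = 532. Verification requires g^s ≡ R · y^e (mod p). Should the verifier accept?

g^s mod p:
Squares mod 659: 344^1≡344, 344^2≡375, 344^4≡258, 344^8≡5, 344^16≡25, 344^32≡625, 344^64≡497, 344^128≡543, 344^256≡276, 344^512≡391
532 = 512 + 16 + 4, so 344^532 ≡ 391·25·258 ≡ 616 (mod 659)
R · y^e mod p:
Squares mod 659: 638^1≡638, 638^2≡441, 638^4≡76, 638^8≡504, 638^16≡301, 638^32≡318, 638^64≡297
68 = 64 + 4, so 638^68 ≡ 297·76 ≡ 166 (mod 659)
361·166 = 59926 ≡ 616 (mod 659)
616 ≡ 616 (mod 659); signature holds.

accept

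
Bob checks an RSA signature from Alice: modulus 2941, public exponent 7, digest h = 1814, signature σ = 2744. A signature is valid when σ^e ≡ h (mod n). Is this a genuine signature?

σ^2 ≡ 2744^2 = 7529536 ≡ 576
σ^4 ≡ 576^2 = 331776 ≡ 2384
7 = 4 + 2 + 1, so σ^7 ≡ 2384·576·2744 ≡ 1814 (mod 2941)
1814 = h, so the signature checks out.

genuine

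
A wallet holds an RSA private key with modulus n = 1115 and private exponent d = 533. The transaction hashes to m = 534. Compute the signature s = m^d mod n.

614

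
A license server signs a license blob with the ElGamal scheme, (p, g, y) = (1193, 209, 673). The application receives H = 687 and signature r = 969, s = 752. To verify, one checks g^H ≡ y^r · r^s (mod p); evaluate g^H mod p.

185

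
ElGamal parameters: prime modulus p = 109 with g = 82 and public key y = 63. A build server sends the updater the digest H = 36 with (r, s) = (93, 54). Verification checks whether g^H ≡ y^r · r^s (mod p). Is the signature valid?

Left side g^H mod p:
82^2 = 6724 ≡ 75
82^4 ≡ 75^2 = 5625 ≡ 66
82^8 ≡ 66^2 = 4356 ≡ 105
82^16 ≡ 105^2 = 11025 ≡ 16
82^32 ≡ 16^2 = 256 ≡ 38
36 = 32 + 4, so 82^36 ≡ 38·66 ≡ 1 (mod 109)
Right side y^r · r^s mod p:
63^2 = 3969 ≡ 45
63^4 ≡ 45^2 = 2025 ≡ 63
63^8 ≡ 63^2 = 3969 ≡ 45
63^16 ≡ 45^2 = 2025 ≡ 63
63^32 ≡ 63^2 = 3969 ≡ 45
63^64 ≡ 45^2 = 2025 ≡ 63
93 = 64 + 16 + 8 + 4 + 1, so 63^93 ≡ 63·63·45·63·63 ≡ 1 (mod 109)
93^2 = 8649 ≡ 38
93^4 ≡ 38^2 = 1444 ≡ 27
93^8 ≡ 27^2 = 729 ≡ 75
93^16 ≡ 75^2 = 5625 ≡ 66
93^32 ≡ 66^2 = 4356 ≡ 105
54 = 32 + 16 + 4 + 2, so 93^54 ≡ 105·66·27·38 ≡ 1 (mod 109)
1·1 = 1 ≡ 1 (mod 109)
1 ≡ 1 (mod 109), so the signature is genuine.

valid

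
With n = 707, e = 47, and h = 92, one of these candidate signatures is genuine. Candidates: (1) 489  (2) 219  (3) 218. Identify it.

3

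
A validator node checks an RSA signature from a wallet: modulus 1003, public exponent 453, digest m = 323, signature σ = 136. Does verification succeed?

fails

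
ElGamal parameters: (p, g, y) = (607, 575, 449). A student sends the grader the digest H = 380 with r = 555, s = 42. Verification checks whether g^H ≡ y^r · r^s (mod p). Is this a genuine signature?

forged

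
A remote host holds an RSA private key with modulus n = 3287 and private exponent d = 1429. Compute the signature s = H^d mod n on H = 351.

H^2 ≡ 351^2 = 123201 ≡ 1582
H^4 ≡ 1582^2 = 2502724 ≡ 1317
H^8 ≡ 1317^2 = 1734489 ≡ 2240
H^16 ≡ 2240^2 = 5017600 ≡ 1638
H^32 ≡ 1638^2 = 2683044 ≡ 852
H^64 ≡ 852^2 = 725904 ≡ 2764
H^128 ≡ 2764^2 = 7639696 ≡ 708
H^256 ≡ 708^2 = 501264 ≡ 1640
H^512 ≡ 1640^2 = 2689600 ≡ 834
H^1024 ≡ 834^2 = 695556 ≡ 1999
1429 = 1024 + 256 + 128 + 16 + 4 + 1, so H^1429 ≡ 1999·1640·708·1638·1317·351 ≡ 2949 (mod 3287)

2949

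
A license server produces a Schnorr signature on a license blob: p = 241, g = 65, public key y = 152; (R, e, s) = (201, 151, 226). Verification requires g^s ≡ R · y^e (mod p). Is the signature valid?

invalid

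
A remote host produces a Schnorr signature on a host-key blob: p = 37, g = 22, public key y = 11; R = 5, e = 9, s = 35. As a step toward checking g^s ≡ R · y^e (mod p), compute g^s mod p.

22^2 = 484 ≡ 3
22^4 ≡ 3^2 = 9
22^8 ≡ 9^2 = 81 ≡ 7
22^16 ≡ 7^2 = 49 ≡ 12
22^32 ≡ 12^2 = 144 ≡ 33
35 = 32 + 2 + 1, so 22^35 ≡ 33·3·22 ≡ 32 (mod 37)

32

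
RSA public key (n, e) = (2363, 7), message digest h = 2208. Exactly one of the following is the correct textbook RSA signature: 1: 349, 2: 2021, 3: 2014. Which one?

Candidate 1: Squares mod 2363: 349^1≡349, 349^2≡1288, 349^4≡118; 7 = 4 + 2 + 1, so 349^7 ≡ 118·1288·349 ≡ 155 (mod 2363)
Candidate 2: Squares mod 2363: 2021^1≡2021, 2021^2≡1177, 2021^4≡611; 7 = 4 + 2 + 1, so 2021^7 ≡ 611·1177·2021 ≡ 2218 (mod 2363)
Candidate 3: Squares mod 2363: 2014^1≡2014, 2014^2≡1288, 2014^4≡118; 7 = 4 + 2 + 1, so 2014^7 ≡ 118·1288·2014 ≡ 2208 (mod 2363)
  → matches h = 2208

3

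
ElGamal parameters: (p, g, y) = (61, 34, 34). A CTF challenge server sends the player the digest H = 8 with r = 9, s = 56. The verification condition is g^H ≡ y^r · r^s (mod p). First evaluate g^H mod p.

20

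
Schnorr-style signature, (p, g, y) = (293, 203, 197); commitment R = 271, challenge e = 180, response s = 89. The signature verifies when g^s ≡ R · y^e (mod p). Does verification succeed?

fails

g^s mod p:
203^2 = 41209 ≡ 189
203^4 ≡ 189^2 = 35721 ≡ 268
203^8 ≡ 268^2 = 71824 ≡ 39
203^16 ≡ 39^2 = 1521 ≡ 56
203^32 ≡ 56^2 = 3136 ≡ 206
203^64 ≡ 206^2 = 42436 ≡ 244
89 = 64 + 16 + 8 + 1, so 203^89 ≡ 244·56·39·203 ≡ 237 (mod 293)
R · y^e mod p:
197^2 = 38809 ≡ 133
197^4 ≡ 133^2 = 17689 ≡ 109
197^8 ≡ 109^2 = 11881 ≡ 161
197^16 ≡ 161^2 = 25921 ≡ 137
197^32 ≡ 137^2 = 18769 ≡ 17
197^64 ≡ 17^2 = 289
197^128 ≡ 289^2 = 83521 ≡ 16
180 = 128 + 32 + 16 + 4, so 197^180 ≡ 16·17·137·109 ≡ 210 (mod 293)
271·210 = 56910 ≡ 68 (mod 293)
237 ≠ 68; the check fails.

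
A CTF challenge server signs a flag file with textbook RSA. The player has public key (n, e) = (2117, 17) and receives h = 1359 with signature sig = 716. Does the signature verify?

sig^17 mod 2117 = 1359
Since 1359 equals the digest 1359, verification succeeds.

verifies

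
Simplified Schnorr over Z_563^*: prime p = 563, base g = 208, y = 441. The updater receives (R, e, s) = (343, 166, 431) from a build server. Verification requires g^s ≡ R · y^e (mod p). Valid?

yes

g^s mod p:
Squares mod 563: 208^1≡208, 208^2≡476, 208^4≡250, 208^8≡7, 208^16≡49, 208^32≡149, 208^64≡244, 208^128≡421, 208^256≡459
431 = 256 + 128 + 32 + 8 + 4 + 2 + 1, so 208^431 ≡ 459·421·149·7·250·476·208 ≡ 411 (mod 563)
R · y^e mod p:
Squares mod 563: 441^1≡441, 441^2≡246, 441^4≡275, 441^8≡183, 441^16≡272, 441^32≡231, 441^64≡439, 441^128≡175
166 = 128 + 32 + 4 + 2, so 441^166 ≡ 175·231·275·246 ≡ 144 (mod 563)
343·144 = 49392 ≡ 411 (mod 563)
411 ≡ 411 (mod 563); signature holds.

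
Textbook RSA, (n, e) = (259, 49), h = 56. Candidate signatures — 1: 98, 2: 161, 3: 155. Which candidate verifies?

Candidate 1: Squares mod 259: 98^1≡98, 98^2≡21, 98^4≡182, 98^8≡231, 98^16≡7, 98^32≡49; 49 = 32 + 16 + 1, so 98^49 ≡ 49·7·98 ≡ 203 (mod 259)
Candidate 2: Squares mod 259: 161^1≡161, 161^2≡21, 161^4≡182, 161^8≡231, 161^16≡7, 161^32≡49; 49 = 32 + 16 + 1, so 161^49 ≡ 49·7·161 ≡ 56 (mod 259)
  → matches h = 56
Candidate 3: Squares mod 259: 155^1≡155, 155^2≡197, 155^4≡218, 155^8≡127, 155^16≡71, 155^32≡120; 49 = 32 + 16 + 1, so 155^49 ≡ 120·71·155 ≡ 218 (mod 259)

2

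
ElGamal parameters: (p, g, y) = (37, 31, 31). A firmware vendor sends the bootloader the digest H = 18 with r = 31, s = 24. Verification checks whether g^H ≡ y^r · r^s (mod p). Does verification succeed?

fails

Left side g^H mod p:
31^18 mod 37 = 36
Right side y^r · r^s mod p:
31^31 mod 37 = 6
31^24 mod 37 = 1
6·1 = 6 ≡ 6 (mod 37)
36 ≠ 6, so verification fails.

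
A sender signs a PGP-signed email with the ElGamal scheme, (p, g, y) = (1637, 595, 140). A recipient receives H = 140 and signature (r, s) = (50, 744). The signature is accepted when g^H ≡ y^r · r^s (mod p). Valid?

yes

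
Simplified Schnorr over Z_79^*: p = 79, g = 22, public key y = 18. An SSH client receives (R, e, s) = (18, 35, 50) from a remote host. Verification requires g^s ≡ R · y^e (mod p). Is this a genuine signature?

g^s mod p:
22^2 = 484 ≡ 10
22^4 ≡ 10^2 = 100 ≡ 21
22^8 ≡ 21^2 = 441 ≡ 46
22^16 ≡ 46^2 = 2116 ≡ 62
22^32 ≡ 62^2 = 3844 ≡ 52
50 = 32 + 16 + 2, so 22^50 ≡ 52·62·10 ≡ 8 (mod 79)
R · y^e mod p:
18^2 = 324 ≡ 8
18^4 ≡ 8^2 = 64
18^8 ≡ 64^2 = 4096 ≡ 67
18^16 ≡ 67^2 = 4489 ≡ 65
18^32 ≡ 65^2 = 4225 ≡ 38
35 = 32 + 2 + 1, so 18^35 ≡ 38·8·18 ≡ 21 (mod 79)
18·21 = 378 ≡ 62 (mod 79)
8 ≠ 62; the check fails.

forged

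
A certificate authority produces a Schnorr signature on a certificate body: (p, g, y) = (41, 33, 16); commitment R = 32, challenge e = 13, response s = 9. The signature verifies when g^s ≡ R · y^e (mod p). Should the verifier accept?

accept

g^s mod p:
33^2 = 1089 ≡ 23
33^4 ≡ 23^2 = 529 ≡ 37
33^8 ≡ 37^2 = 1369 ≡ 16
9 = 8 + 1, so 33^9 ≡ 16·33 ≡ 36 (mod 41)
R · y^e mod p:
16^2 = 256 ≡ 10
16^4 ≡ 10^2 = 100 ≡ 18
16^8 ≡ 18^2 = 324 ≡ 37
13 = 8 + 4 + 1, so 16^13 ≡ 37·18·16 ≡ 37 (mod 41)
32·37 = 1184 ≡ 36 (mod 41)
36 ≡ 36 (mod 41); signature holds.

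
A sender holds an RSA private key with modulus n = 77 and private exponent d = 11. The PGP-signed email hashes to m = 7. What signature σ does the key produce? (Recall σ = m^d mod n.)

Squares mod 77: m^1≡7, m^2≡49, m^4≡14, m^8≡42
11 = 8 + 2 + 1, so m^11 ≡ 42·49·7 ≡ 7 (mod 77)

7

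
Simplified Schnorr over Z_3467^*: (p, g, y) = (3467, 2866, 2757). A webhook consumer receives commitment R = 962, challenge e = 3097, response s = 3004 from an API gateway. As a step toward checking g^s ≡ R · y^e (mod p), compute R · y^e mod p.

1589

2757^2 = 7601049 ≡ 1385
2757^4 ≡ 1385^2 = 1918225 ≡ 974
2757^8 ≡ 974^2 = 948676 ≡ 2185
2757^16 ≡ 2185^2 = 4774225 ≡ 166
2757^32 ≡ 166^2 = 27556 ≡ 3287
2757^64 ≡ 3287^2 = 10804369 ≡ 1197
2757^128 ≡ 1197^2 = 1432809 ≡ 938
2757^256 ≡ 938^2 = 879844 ≡ 2693
2757^512 ≡ 2693^2 = 7252249 ≡ 2752
2757^1024 ≡ 2752^2 = 7573504 ≡ 1576
2757^2048 ≡ 1576^2 = 2483776 ≡ 1404
3097 = 2048 + 1024 + 16 + 8 + 1, so 2757^3097 ≡ 1404·1576·166·2185·2757 ≡ 2874 (mod 3467)
R · y^e ≡ 962·2874 = 2764788 ≡ 1589 (mod 3467)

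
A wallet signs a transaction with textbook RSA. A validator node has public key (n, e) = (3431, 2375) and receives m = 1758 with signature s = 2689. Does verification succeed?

s^2 ≡ 2689^2 = 7230721 ≡ 1604
s^4 ≡ 1604^2 = 2572816 ≡ 2997
s^8 ≡ 2997^2 = 8982009 ≡ 3082
s^16 ≡ 3082^2 = 9498724 ≡ 1716
s^32 ≡ 1716^2 = 2944656 ≡ 858
s^64 ≡ 858^2 = 736164 ≡ 1930
s^128 ≡ 1930^2 = 3724900 ≡ 2265
s^256 ≡ 2265^2 = 5130225 ≡ 880
s^512 ≡ 880^2 = 774400 ≡ 2425
s^1024 ≡ 2425^2 = 5880625 ≡ 3322
s^2048 ≡ 3322^2 = 11035684 ≡ 1588
2375 = 2048 + 256 + 64 + 4 + 2 + 1, so s^2375 ≡ 1588·880·1930·2997·1604·2689 ≡ 1758 (mod 3431)
Since 1758 equals the digest 1758, verification succeeds.

passes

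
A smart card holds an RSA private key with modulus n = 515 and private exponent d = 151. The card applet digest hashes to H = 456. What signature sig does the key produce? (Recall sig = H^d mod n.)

H^2 ≡ 456^2 = 207936 ≡ 391
H^4 ≡ 391^2 = 152881 ≡ 441
H^8 ≡ 441^2 = 194481 ≡ 326
H^16 ≡ 326^2 = 106276 ≡ 186
H^32 ≡ 186^2 = 34596 ≡ 91
H^64 ≡ 91^2 = 8281 ≡ 41
H^128 ≡ 41^2 = 1681 ≡ 136
151 = 128 + 16 + 4 + 2 + 1, so H^151 ≡ 136·186·441·391·456 ≡ 466 (mod 515)

466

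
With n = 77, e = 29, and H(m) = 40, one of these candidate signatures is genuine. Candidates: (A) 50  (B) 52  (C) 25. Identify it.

B

Candidate A: Squares mod 77: 50^1≡50, 50^2≡36, 50^4≡64, 50^8≡15, 50^16≡71; 29 = 16 + 8 + 4 + 1, so 50^29 ≡ 71·15·64·50 ≡ 57 (mod 77)
Candidate B: Squares mod 77: 52^1≡52, 52^2≡9, 52^4≡4, 52^8≡16, 52^16≡25; 29 = 16 + 8 + 4 + 1, so 52^29 ≡ 25·16·4·52 ≡ 40 (mod 77)
  → matches H(m) = 40
Candidate C: Squares mod 77: 25^1≡25, 25^2≡9, 25^4≡4, 25^8≡16, 25^16≡25; 29 = 16 + 8 + 4 + 1, so 25^29 ≡ 25·16·4·25 ≡ 37 (mod 77)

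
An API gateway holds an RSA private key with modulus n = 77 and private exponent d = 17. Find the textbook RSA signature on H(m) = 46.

(H(m))^2 ≡ 46^2 = 2116 ≡ 37
(H(m))^4 ≡ 37^2 = 1369 ≡ 60
(H(m))^8 ≡ 60^2 = 3600 ≡ 58
(H(m))^16 ≡ 58^2 = 3364 ≡ 53
17 = 16 + 1, so (H(m))^17 ≡ 53·46 ≡ 51 (mod 77)

51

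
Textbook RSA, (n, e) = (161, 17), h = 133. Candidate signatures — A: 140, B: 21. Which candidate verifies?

Candidate A: Squares mod 161: 140^1≡140, 140^2≡119, 140^4≡154, 140^8≡49, 140^16≡147; 17 = 16 + 1, so 140^17 ≡ 147·140 ≡ 133 (mod 161)
  → matches h = 133
Candidate B: Squares mod 161: 21^1≡21, 21^2≡119, 21^4≡154, 21^8≡49, 21^16≡147; 17 = 16 + 1, so 21^17 ≡ 147·21 ≡ 28 (mod 161)

A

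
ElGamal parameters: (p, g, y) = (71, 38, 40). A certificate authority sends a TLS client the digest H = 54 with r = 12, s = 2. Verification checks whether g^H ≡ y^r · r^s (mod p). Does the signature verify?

Left side g^H mod p:
Squares mod 71: 38^1≡38, 38^2≡24, 38^4≡8, 38^8≡64, 38^16≡49, 38^32≡58
54 = 32 + 16 + 4 + 2, so 38^54 ≡ 58·49·8·24 ≡ 29 (mod 71)
Right side y^r · r^s mod p:
Squares mod 71: 40^1≡40, 40^2≡38, 40^4≡24, 40^8≡8
12 = 8 + 4, so 40^12 ≡ 8·24 ≡ 50 (mod 71)
Squares mod 71: 12^1≡12, 12^2≡2
12^2 ≡ 2 (mod 71)
50·2 = 100 ≡ 29 (mod 71)
29 ≡ 29 (mod 71), so the signature is genuine.

verifies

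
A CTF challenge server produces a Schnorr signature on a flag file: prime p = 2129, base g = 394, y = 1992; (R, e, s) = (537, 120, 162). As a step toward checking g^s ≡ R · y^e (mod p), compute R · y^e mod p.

1800

1992^2 = 3968064 ≡ 1737
1992^4 ≡ 1737^2 = 3017169 ≡ 376
1992^8 ≡ 376^2 = 141376 ≡ 862
1992^16 ≡ 862^2 = 743044 ≡ 23
1992^32 ≡ 23^2 = 529
1992^64 ≡ 529^2 = 279841 ≡ 942
120 = 64 + 32 + 16 + 8, so 1992^120 ≡ 942·529·23·862 ≡ 491 (mod 2129)
R · y^e ≡ 537·491 = 263667 ≡ 1800 (mod 2129)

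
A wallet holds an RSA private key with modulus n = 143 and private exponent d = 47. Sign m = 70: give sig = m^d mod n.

60

m^2 ≡ 70^2 = 4900 ≡ 38
m^4 ≡ 38^2 = 1444 ≡ 14
m^8 ≡ 14^2 = 196 ≡ 53
m^16 ≡ 53^2 = 2809 ≡ 92
m^32 ≡ 92^2 = 8464 ≡ 27
47 = 32 + 8 + 4 + 2 + 1, so m^47 ≡ 27·53·14·38·70 ≡ 60 (mod 143)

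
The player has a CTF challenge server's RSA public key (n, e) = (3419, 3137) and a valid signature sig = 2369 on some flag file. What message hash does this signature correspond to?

1465

sig^2 ≡ 2369^2 = 5612161 ≡ 1582
sig^4 ≡ 1582^2 = 2502724 ≡ 16
sig^8 ≡ 16^2 = 256
sig^16 ≡ 256^2 = 65536 ≡ 575
sig^32 ≡ 575^2 = 330625 ≡ 2401
sig^64 ≡ 2401^2 = 5764801 ≡ 367
sig^128 ≡ 367^2 = 134689 ≡ 1348
sig^256 ≡ 1348^2 = 1817104 ≡ 1615
sig^512 ≡ 1615^2 = 2608225 ≡ 2947
sig^1024 ≡ 2947^2 = 8684809 ≡ 549
sig^2048 ≡ 549^2 = 301401 ≡ 529
3137 = 2048 + 1024 + 64 + 1, so sig^3137 ≡ 529·549·367·2369 ≡ 1465 (mod 3419)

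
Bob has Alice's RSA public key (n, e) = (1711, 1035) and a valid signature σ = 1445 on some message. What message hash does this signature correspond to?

255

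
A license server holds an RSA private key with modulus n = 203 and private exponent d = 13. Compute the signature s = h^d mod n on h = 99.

99

Squares mod 203: h^1≡99, h^2≡57, h^4≡1, h^8≡1
13 = 8 + 4 + 1, so h^13 ≡ 1·1·99 ≡ 99 (mod 203)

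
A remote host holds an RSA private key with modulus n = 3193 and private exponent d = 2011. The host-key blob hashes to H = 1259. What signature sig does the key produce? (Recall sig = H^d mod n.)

2654

H^2011 mod 3193 = 2654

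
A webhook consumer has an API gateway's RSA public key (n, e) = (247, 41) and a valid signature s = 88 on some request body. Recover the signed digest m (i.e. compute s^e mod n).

s^2 ≡ 88^2 = 7744 ≡ 87
s^4 ≡ 87^2 = 7569 ≡ 159
s^8 ≡ 159^2 = 25281 ≡ 87
s^16 ≡ 87^2 = 7569 ≡ 159
s^32 ≡ 159^2 = 25281 ≡ 87
41 = 32 + 8 + 1, so s^41 ≡ 87·87·88 ≡ 160 (mod 247)

160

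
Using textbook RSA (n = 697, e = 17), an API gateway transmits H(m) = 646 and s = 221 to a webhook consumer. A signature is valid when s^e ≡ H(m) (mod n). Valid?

no

Squares mod 697: s^1≡221, s^2≡51, s^4≡510, s^8≡119, s^16≡221
17 = 16 + 1, so s^17 ≡ 221·221 ≡ 51 (mod 697)
The recovered value 51 does not match the digest 646.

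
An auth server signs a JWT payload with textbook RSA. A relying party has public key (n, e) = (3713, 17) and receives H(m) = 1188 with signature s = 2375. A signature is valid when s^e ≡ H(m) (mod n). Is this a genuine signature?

s^2 ≡ 2375^2 = 5640625 ≡ 578
s^4 ≡ 578^2 = 334084 ≡ 3627
s^8 ≡ 3627^2 = 13155129 ≡ 3683
s^16 ≡ 3683^2 = 13564489 ≡ 900
17 = 16 + 1, so s^17 ≡ 900·2375 ≡ 2525 (mod 3713)
The recovered value 2525 does not match the digest 1188.

forged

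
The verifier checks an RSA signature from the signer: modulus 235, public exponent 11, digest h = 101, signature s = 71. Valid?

s^2 ≡ 71^2 = 5041 ≡ 106
s^4 ≡ 106^2 = 11236 ≡ 191
s^8 ≡ 191^2 = 36481 ≡ 56
11 = 8 + 2 + 1, so s^11 ≡ 56·106·71 ≡ 101 (mod 235)
Since 101 equals the digest 101, verification succeeds.

yes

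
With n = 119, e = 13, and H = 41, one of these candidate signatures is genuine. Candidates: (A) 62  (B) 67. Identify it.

A

Candidate A: 62^2 = 3844 ≡ 36; 62^4 ≡ 36^2 = 1296 ≡ 106; 62^8 ≡ 106^2 = 11236 ≡ 50; 13 = 8 + 4 + 1, so 62^13 ≡ 50·106·62 ≡ 41 (mod 119)
  → matches H = 41
Candidate B: 67^2 = 4489 ≡ 86; 67^4 ≡ 86^2 = 7396 ≡ 18; 67^8 ≡ 18^2 = 324 ≡ 86; 13 = 8 + 4 + 1, so 67^13 ≡ 86·18·67 ≡ 67 (mod 119)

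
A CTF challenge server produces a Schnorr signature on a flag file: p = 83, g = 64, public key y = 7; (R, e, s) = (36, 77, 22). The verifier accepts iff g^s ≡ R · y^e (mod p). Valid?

g^s mod p:
64^2 = 4096 ≡ 29
64^4 ≡ 29^2 = 841 ≡ 11
64^8 ≡ 11^2 = 121 ≡ 38
64^16 ≡ 38^2 = 1444 ≡ 33
22 = 16 + 4 + 2, so 64^22 ≡ 33·11·29 ≡ 69 (mod 83)
R · y^e mod p:
7^2 = 49
7^4 ≡ 49^2 = 2401 ≡ 77
7^8 ≡ 77^2 = 5929 ≡ 36
7^16 ≡ 36^2 = 1296 ≡ 51
7^32 ≡ 51^2 = 2601 ≡ 28
7^64 ≡ 28^2 = 784 ≡ 37
77 = 64 + 8 + 4 + 1, so 7^77 ≡ 37·36·77·7 ≡ 81 (mod 83)
36·81 = 2916 ≡ 11 (mod 83)
69 ≠ 11; the check fails.

no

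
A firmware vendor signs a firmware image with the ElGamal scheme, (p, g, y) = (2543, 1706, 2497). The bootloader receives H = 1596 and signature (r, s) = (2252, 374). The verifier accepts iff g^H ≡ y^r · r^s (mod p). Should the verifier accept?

Left side g^H mod p:
1706^2 = 2910436 ≡ 1244
1706^4 ≡ 1244^2 = 1547536 ≡ 1392
1706^8 ≡ 1392^2 = 1937664 ≡ 2441
1706^16 ≡ 2441^2 = 5958481 ≡ 232
1706^32 ≡ 232^2 = 53824 ≡ 421
1706^64 ≡ 421^2 = 177241 ≡ 1774
1706^128 ≡ 1774^2 = 3147076 ≡ 1385
1706^256 ≡ 1385^2 = 1918225 ≡ 803
1706^512 ≡ 803^2 = 644809 ≡ 1430
1706^1024 ≡ 1430^2 = 2044900 ≡ 328
1596 = 1024 + 512 + 32 + 16 + 8 + 4, so 1706^1596 ≡ 328·1430·421·232·2441·1392 ≡ 1876 (mod 2543)
Right side y^r · r^s mod p:
2497^2 = 6235009 ≡ 2116
2497^4 ≡ 2116^2 = 4477456 ≡ 1776
2497^8 ≡ 1776^2 = 3154176 ≡ 856
2497^16 ≡ 856^2 = 732736 ≡ 352
2497^32 ≡ 352^2 = 123904 ≡ 1840
2497^64 ≡ 1840^2 = 3385600 ≡ 867
2497^128 ≡ 867^2 = 751689 ≡ 1504
2497^256 ≡ 1504^2 = 2262016 ≡ 1289
2497^512 ≡ 1289^2 = 1661521 ≡ 942
2497^1024 ≡ 942^2 = 887364 ≡ 2400
2497^2048 ≡ 2400^2 = 5760000 ≡ 105
2252 = 2048 + 128 + 64 + 8 + 4, so 2497^2252 ≡ 105·1504·867·856·1776 ≡ 622 (mod 2543)
2252^2 = 5071504 ≡ 762
2252^4 ≡ 762^2 = 580644 ≡ 840
2252^8 ≡ 840^2 = 705600 ≡ 1189
2252^16 ≡ 1189^2 = 1413721 ≡ 2356
2252^32 ≡ 2356^2 = 5550736 ≡ 1910
2252^64 ≡ 1910^2 = 3648100 ≡ 1438
2252^128 ≡ 1438^2 = 2067844 ≡ 385
2252^256 ≡ 385^2 = 148225 ≡ 731
374 = 256 + 64 + 32 + 16 + 4 + 2, so 2252^374 ≡ 731·1438·1910·2356·840·762 ≡ 1059 (mod 2543)
622·1059 = 658698 ≡ 61 (mod 2543)
1876 ≠ 61, so verification fails.

reject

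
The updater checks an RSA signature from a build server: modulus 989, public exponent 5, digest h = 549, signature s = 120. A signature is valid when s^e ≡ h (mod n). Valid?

s^2 ≡ 120^2 = 14400 ≡ 554
s^4 ≡ 554^2 = 306916 ≡ 326
5 = 4 + 1, so s^5 ≡ 326·120 ≡ 549 (mod 989)
549 = h, so the signature checks out.

yes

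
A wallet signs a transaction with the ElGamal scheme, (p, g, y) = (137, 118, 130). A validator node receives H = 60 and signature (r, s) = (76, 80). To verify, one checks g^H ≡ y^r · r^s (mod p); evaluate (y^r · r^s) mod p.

130^2 = 16900 ≡ 49
130^4 ≡ 49^2 = 2401 ≡ 72
130^8 ≡ 72^2 = 5184 ≡ 115
130^16 ≡ 115^2 = 13225 ≡ 73
130^32 ≡ 73^2 = 5329 ≡ 123
130^64 ≡ 123^2 = 15129 ≡ 59
76 = 64 + 8 + 4, so 130^76 ≡ 59·115·72 ≡ 115 (mod 137)
76^2 = 5776 ≡ 22
76^4 ≡ 22^2 = 484 ≡ 73
76^8 ≡ 73^2 = 5329 ≡ 123
76^16 ≡ 123^2 = 15129 ≡ 59
76^32 ≡ 59^2 = 3481 ≡ 56
76^64 ≡ 56^2 = 3136 ≡ 122
80 = 64 + 16, so 76^80 ≡ 122·59 ≡ 74 (mod 137)
y^r · r^s ≡ 115·74 = 8510 ≡ 16 (mod 137)

16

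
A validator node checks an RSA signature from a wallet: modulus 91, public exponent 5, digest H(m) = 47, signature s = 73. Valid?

yes

s^2 ≡ 73^2 = 5329 ≡ 51
s^4 ≡ 51^2 = 2601 ≡ 53
5 = 4 + 1, so s^5 ≡ 53·73 ≡ 47 (mod 91)
47 = H(m), so the signature checks out.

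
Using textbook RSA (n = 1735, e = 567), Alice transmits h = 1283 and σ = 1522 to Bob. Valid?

yes

Squares mod 1735: σ^1≡1522, σ^2≡259, σ^4≡1151, σ^8≡996, σ^16≡1331, σ^32≡126, σ^64≡261, σ^128≡456, σ^256≡1471, σ^512≡296
567 = 512 + 32 + 16 + 4 + 2 + 1, so σ^567 ≡ 296·126·1331·1151·259·1522 ≡ 1283 (mod 1735)
σ^567 mod 1735 = 1283 matches h.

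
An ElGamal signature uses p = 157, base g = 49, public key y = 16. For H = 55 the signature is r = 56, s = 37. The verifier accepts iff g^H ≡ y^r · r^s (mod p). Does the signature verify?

Left side g^H mod p:
49^2 = 2401 ≡ 46
49^4 ≡ 46^2 = 2116 ≡ 75
49^8 ≡ 75^2 = 5625 ≡ 130
49^16 ≡ 130^2 = 16900 ≡ 101
49^32 ≡ 101^2 = 10201 ≡ 153
55 = 32 + 16 + 4 + 2 + 1, so 49^55 ≡ 153·101·75·46·49 ≡ 56 (mod 157)
Right side y^r · r^s mod p:
16^2 = 256 ≡ 99
16^4 ≡ 99^2 = 9801 ≡ 67
16^8 ≡ 67^2 = 4489 ≡ 93
16^16 ≡ 93^2 = 8649 ≡ 14
16^32 ≡ 14^2 = 196 ≡ 39
56 = 32 + 16 + 8, so 16^56 ≡ 39·14·93 ≡ 67 (mod 157)
56^2 = 3136 ≡ 153
56^4 ≡ 153^2 = 23409 ≡ 16
56^8 ≡ 16^2 = 256 ≡ 99
56^16 ≡ 99^2 = 9801 ≡ 67
56^32 ≡ 67^2 = 4489 ≡ 93
37 = 32 + 4 + 1, so 56^37 ≡ 93·16·56 ≡ 118 (mod 157)
67·118 = 7906 ≡ 56 (mod 157)
56 ≡ 56 (mod 157), so the signature is genuine.

verifies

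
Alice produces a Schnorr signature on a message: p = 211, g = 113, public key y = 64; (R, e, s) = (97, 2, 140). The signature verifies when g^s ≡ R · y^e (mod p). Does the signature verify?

g^s mod p:
Squares mod 211: 113^1≡113, 113^2≡109, 113^4≡65, 113^8≡5, 113^16≡25, 113^32≡203, 113^64≡64, 113^128≡87
140 = 128 + 8 + 4, so 113^140 ≡ 87·5·65 ≡ 1 (mod 211)
R · y^e mod p:
Squares mod 211: 64^1≡64, 64^2≡87
64^2 ≡ 87 (mod 211)
97·87 = 8439 ≡ 210 (mod 211)
1 ≠ 210; the check fails.

does not verify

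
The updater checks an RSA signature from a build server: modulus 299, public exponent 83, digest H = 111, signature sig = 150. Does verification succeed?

sig^2 ≡ 150^2 = 22500 ≡ 75
sig^4 ≡ 75^2 = 5625 ≡ 243
sig^8 ≡ 243^2 = 59049 ≡ 146
sig^16 ≡ 146^2 = 21316 ≡ 87
sig^32 ≡ 87^2 = 7569 ≡ 94
sig^64 ≡ 94^2 = 8836 ≡ 165
83 = 64 + 16 + 2 + 1, so sig^83 ≡ 165·87·75·150 ≡ 262 (mod 299)
The recovered value 262 does not match the digest 111.

fails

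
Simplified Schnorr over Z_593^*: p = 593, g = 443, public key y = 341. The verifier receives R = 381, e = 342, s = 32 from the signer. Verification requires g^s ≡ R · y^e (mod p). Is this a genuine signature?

g^s mod p:
443^32 mod 593 = 258
R · y^e mod p:
341^342 mod 593 = 314
381·314 = 119634 ≡ 441 (mod 593)
258 ≠ 441; the check fails.

forged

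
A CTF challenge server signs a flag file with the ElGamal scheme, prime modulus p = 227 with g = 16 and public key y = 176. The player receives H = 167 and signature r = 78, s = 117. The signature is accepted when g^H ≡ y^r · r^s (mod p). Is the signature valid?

valid

Left side g^H mod p:
16^2 = 256 ≡ 29
16^4 ≡ 29^2 = 841 ≡ 160
16^8 ≡ 160^2 = 25600 ≡ 176
16^16 ≡ 176^2 = 30976 ≡ 104
16^32 ≡ 104^2 = 10816 ≡ 147
16^64 ≡ 147^2 = 21609 ≡ 44
16^128 ≡ 44^2 = 1936 ≡ 120
167 = 128 + 32 + 4 + 2 + 1, so 16^167 ≡ 120·147·160·29·16 ≡ 182 (mod 227)
Right side y^r · r^s mod p:
176^2 = 30976 ≡ 104
176^4 ≡ 104^2 = 10816 ≡ 147
176^8 ≡ 147^2 = 21609 ≡ 44
176^16 ≡ 44^2 = 1936 ≡ 120
176^32 ≡ 120^2 = 14400 ≡ 99
176^64 ≡ 99^2 = 9801 ≡ 40
78 = 64 + 8 + 4 + 2, so 176^78 ≡ 40·44·147·104 ≡ 116 (mod 227)
78^2 = 6084 ≡ 182
78^4 ≡ 182^2 = 33124 ≡ 209
78^8 ≡ 209^2 = 43681 ≡ 97
78^16 ≡ 97^2 = 9409 ≡ 102
78^32 ≡ 102^2 = 10404 ≡ 189
78^64 ≡ 189^2 = 35721 ≡ 82
117 = 64 + 32 + 16 + 4 + 1, so 78^117 ≡ 82·189·102·209·78 ≡ 209 (mod 227)
116·209 = 24244 ≡ 182 (mod 227)
182 ≡ 182 (mod 227), so the signature is genuine.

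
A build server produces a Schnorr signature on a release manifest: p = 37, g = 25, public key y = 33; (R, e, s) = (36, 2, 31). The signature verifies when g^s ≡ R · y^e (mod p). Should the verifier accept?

g^s mod p:
25^2 = 625 ≡ 33
25^4 ≡ 33^2 = 1089 ≡ 16
25^8 ≡ 16^2 = 256 ≡ 34
25^16 ≡ 34^2 = 1156 ≡ 9
31 = 16 + 8 + 4 + 2 + 1, so 25^31 ≡ 9·34·16·33·25 ≡ 21 (mod 37)
R · y^e mod p:
33^2 = 1089 ≡ 16
36·16 = 576 ≡ 21 (mod 37)
21 ≡ 21 (mod 37); signature holds.

accept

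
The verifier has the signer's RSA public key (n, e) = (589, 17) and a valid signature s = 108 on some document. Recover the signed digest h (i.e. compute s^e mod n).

s^2 ≡ 108^2 = 11664 ≡ 473
s^4 ≡ 473^2 = 223729 ≡ 498
s^8 ≡ 498^2 = 248004 ≡ 35
s^16 ≡ 35^2 = 1225 ≡ 47
17 = 16 + 1, so s^17 ≡ 47·108 ≡ 364 (mod 589)

364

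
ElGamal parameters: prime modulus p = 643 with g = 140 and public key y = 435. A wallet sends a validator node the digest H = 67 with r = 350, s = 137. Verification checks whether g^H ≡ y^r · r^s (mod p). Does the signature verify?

Left side g^H mod p:
140^2 = 19600 ≡ 310
140^4 ≡ 310^2 = 96100 ≡ 293
140^8 ≡ 293^2 = 85849 ≡ 330
140^16 ≡ 330^2 = 108900 ≡ 233
140^32 ≡ 233^2 = 54289 ≡ 277
140^64 ≡ 277^2 = 76729 ≡ 212
67 = 64 + 2 + 1, so 140^67 ≡ 212·310·140 ≡ 113 (mod 643)
Right side y^r · r^s mod p:
435^2 = 189225 ≡ 183
435^4 ≡ 183^2 = 33489 ≡ 53
435^8 ≡ 53^2 = 2809 ≡ 237
435^16 ≡ 237^2 = 56169 ≡ 228
435^32 ≡ 228^2 = 51984 ≡ 544
435^64 ≡ 544^2 = 295936 ≡ 156
435^128 ≡ 156^2 = 24336 ≡ 545
435^256 ≡ 545^2 = 297025 ≡ 602
350 = 256 + 64 + 16 + 8 + 4 + 2, so 435^350 ≡ 602·156·228·237·53·183 ≡ 340 (mod 643)
350^2 = 122500 ≡ 330
350^4 ≡ 330^2 = 108900 ≡ 233
350^8 ≡ 233^2 = 54289 ≡ 277
350^16 ≡ 277^2 = 76729 ≡ 212
350^32 ≡ 212^2 = 44944 ≡ 577
350^64 ≡ 577^2 = 332929 ≡ 498
350^128 ≡ 498^2 = 248004 ≡ 449
137 = 128 + 8 + 1, so 350^137 ≡ 449·277·350 ≡ 93 (mod 643)
340·93 = 31620 ≡ 113 (mod 643)
113 ≡ 113 (mod 643), so the signature is genuine.

verifies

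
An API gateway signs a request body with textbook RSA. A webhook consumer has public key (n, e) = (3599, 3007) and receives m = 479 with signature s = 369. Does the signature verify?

verifies

s^2 ≡ 369^2 = 136161 ≡ 2998
s^4 ≡ 2998^2 = 8988004 ≡ 1301
s^8 ≡ 1301^2 = 1692601 ≡ 1071
s^16 ≡ 1071^2 = 1147041 ≡ 2559
s^32 ≡ 2559^2 = 6548481 ≡ 1900
s^64 ≡ 1900^2 = 3610000 ≡ 203
s^128 ≡ 203^2 = 41209 ≡ 1620
s^256 ≡ 1620^2 = 2624400 ≡ 729
s^512 ≡ 729^2 = 531441 ≡ 2388
s^1024 ≡ 2388^2 = 5702544 ≡ 1728
s^2048 ≡ 1728^2 = 2985984 ≡ 2413
3007 = 2048 + 512 + 256 + 128 + 32 + 16 + 8 + 4 + 2 + 1, so s^3007 ≡ 2413·2388·729·1620·1900·2559·1071·1301·2998·369 ≡ 479 (mod 3599)
Since 479 equals the digest 479, verification succeeds.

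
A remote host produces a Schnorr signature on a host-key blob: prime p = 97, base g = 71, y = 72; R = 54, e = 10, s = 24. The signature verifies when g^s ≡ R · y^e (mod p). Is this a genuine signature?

g^s mod p:
71^24 mod 97 = 75
R · y^e mod p:
72^10 mod 97 = 93
54·93 = 5022 ≡ 75 (mod 97)
75 ≡ 75 (mod 97); signature holds.

genuine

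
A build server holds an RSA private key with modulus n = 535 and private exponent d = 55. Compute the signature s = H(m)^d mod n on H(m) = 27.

408

(H(m))^2 ≡ 27^2 = 729 ≡ 194
(H(m))^4 ≡ 194^2 = 37636 ≡ 186
(H(m))^8 ≡ 186^2 = 34596 ≡ 356
(H(m))^16 ≡ 356^2 = 126736 ≡ 476
(H(m))^32 ≡ 476^2 = 226576 ≡ 271
55 = 32 + 16 + 4 + 2 + 1, so (H(m))^55 ≡ 271·476·186·194·27 ≡ 408 (mod 535)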